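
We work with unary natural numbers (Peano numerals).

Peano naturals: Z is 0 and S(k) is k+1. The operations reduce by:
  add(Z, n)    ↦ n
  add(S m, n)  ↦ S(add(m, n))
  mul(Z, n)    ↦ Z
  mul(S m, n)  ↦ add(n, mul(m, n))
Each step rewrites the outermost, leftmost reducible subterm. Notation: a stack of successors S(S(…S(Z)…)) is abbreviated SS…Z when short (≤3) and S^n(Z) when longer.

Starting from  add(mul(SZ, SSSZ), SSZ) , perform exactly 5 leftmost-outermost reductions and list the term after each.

Answer: after 5 steps: S(S(add(add(SZ, mul(Z, SSSZ)), SSZ)))

Working:
  start: add(mul(SZ, SSSZ), SSZ)
  step 1: add(add(SSSZ, mul(Z, SSSZ)), SSZ)
  step 2: add(S(add(SSZ, mul(Z, SSSZ))), SSZ)
  step 3: S(add(add(SSZ, mul(Z, SSSZ)), SSZ))
  step 4: S(add(S(add(SZ, mul(Z, SSSZ))), SSZ))
  step 5: S(S(add(add(SZ, mul(Z, SSSZ)), SSZ)))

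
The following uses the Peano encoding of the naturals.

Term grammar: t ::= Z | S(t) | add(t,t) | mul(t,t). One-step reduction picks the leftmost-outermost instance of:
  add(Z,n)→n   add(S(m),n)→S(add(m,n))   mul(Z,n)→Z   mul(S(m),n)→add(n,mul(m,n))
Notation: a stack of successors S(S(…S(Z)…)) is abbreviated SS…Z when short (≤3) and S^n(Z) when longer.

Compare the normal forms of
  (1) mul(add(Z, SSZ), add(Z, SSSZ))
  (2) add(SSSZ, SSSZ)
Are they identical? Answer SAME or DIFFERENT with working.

Answer: SAME — A ⇓ S^6(Z), B ⇓ S^6(Z)

Derivation:
Term A:
  start: mul(add(Z, SSZ), add(Z, SSSZ))
  [1] mul(SSZ, add(Z, SSSZ))
  [2] add(add(Z, SSSZ), mul(SZ, add(Z, SSSZ)))
  [3] add(SSSZ, mul(SZ, add(Z, SSSZ)))
  [4] S(add(SSZ, mul(SZ, add(Z, SSSZ))))
  [5] S(S(add(SZ, mul(SZ, add(Z, SSSZ)))))
  [6] S(S(S(add(Z, mul(SZ, add(Z, SSSZ))))))
  [7] S(S(S(mul(SZ, add(Z, SSSZ)))))
  [8] S(S(S(add(add(Z, SSSZ), mul(Z, add(Z, SSSZ))))))
  [9] S(S(S(add(SSSZ, mul(Z, add(Z, SSSZ))))))
  [10] S(S(S(S(add(SSZ, mul(Z, add(Z, SSSZ)))))))
  [11] S(S(S(S(S(add(SZ, mul(Z, add(Z, SSSZ))))))))
  [12] S(S(S(S(S(S(add(Z, mul(Z, add(Z, SSSZ)))))))))
  [13] S(S(S(S(S(S(mul(Z, add(Z, SSSZ))))))))
  [14] S^6(Z)

Term B:
  start: add(SSSZ, SSSZ)
  [1] S(add(SSZ, SSSZ))
  [2] S(S(add(SZ, SSSZ)))
  [3] S(S(S(add(Z, SSSZ))))
  [4] S^6(Z)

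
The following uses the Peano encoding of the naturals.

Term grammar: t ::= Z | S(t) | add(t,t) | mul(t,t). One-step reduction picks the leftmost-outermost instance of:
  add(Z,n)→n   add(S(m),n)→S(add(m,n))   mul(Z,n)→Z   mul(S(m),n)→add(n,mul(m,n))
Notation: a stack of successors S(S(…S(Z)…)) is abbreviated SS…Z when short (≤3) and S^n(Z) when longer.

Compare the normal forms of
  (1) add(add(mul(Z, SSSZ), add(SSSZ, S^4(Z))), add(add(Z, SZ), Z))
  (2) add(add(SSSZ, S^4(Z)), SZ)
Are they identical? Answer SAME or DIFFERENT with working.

Term A:
  start: add(add(mul(Z, SSSZ), add(SSSZ, S^4(Z))), add(add(Z, SZ), Z))
  →1  add(add(Z, add(SSSZ, S^4(Z))), add(add(Z, SZ), Z))
  →2  add(add(SSSZ, S^4(Z)), add(add(Z, SZ), Z))
  →3  add(S(add(SSZ, S^4(Z))), add(add(Z, SZ), Z))
  →4  S(add(add(SSZ, S^4(Z)), add(add(Z, SZ), Z)))
  →5  S(add(S(add(SZ, S^4(Z))), add(add(Z, SZ), Z)))
  →6  S(S(add(add(SZ, S^4(Z)), add(add(Z, SZ), Z))))
  →7  S(S(add(S(add(Z, S^4(Z))), add(add(Z, SZ), Z))))
  →8  S(S(S(add(add(Z, S^4(Z)), add(add(Z, SZ), Z)))))
  →9  S(S(S(add(S^4(Z), add(add(Z, SZ), Z)))))
  →10  S(S(S(S(add(SSSZ, add(add(Z, SZ), Z))))))
  →11  S(S(S(S(S(add(SSZ, add(add(Z, SZ), Z)))))))
  →12  S(S(S(S(S(S(add(SZ, add(add(Z, SZ), Z))))))))
  →13  S(S(S(S(S(S(S(add(Z, add(add(Z, SZ), Z)))))))))
  →14  S(S(S(S(S(S(S(add(add(Z, SZ), Z))))))))
  →15  S(S(S(S(S(S(S(add(SZ, Z))))))))
  →16  S(S(S(S(S(S(S(S(add(Z, Z)))))))))
  →17  S^8(Z)

Term B:
  start: add(add(SSSZ, S^4(Z)), SZ)
  →1  add(S(add(SSZ, S^4(Z))), SZ)
  →2  S(add(add(SSZ, S^4(Z)), SZ))
  →3  S(add(S(add(SZ, S^4(Z))), SZ))
  →4  S(S(add(add(SZ, S^4(Z)), SZ)))
  →5  S(S(add(S(add(Z, S^4(Z))), SZ)))
  →6  S(S(S(add(add(Z, S^4(Z)), SZ))))
  →7  S(S(S(add(S^4(Z), SZ))))
  →8  S(S(S(S(add(SSSZ, SZ)))))
  →9  S(S(S(S(S(add(SSZ, SZ))))))
  →10  S(S(S(S(S(S(add(SZ, SZ)))))))
  →11  S(S(S(S(S(S(S(add(Z, SZ))))))))
  →12  S^8(Z)

Answer: SAME — A ⇓ S^8(Z), B ⇓ S^8(Z)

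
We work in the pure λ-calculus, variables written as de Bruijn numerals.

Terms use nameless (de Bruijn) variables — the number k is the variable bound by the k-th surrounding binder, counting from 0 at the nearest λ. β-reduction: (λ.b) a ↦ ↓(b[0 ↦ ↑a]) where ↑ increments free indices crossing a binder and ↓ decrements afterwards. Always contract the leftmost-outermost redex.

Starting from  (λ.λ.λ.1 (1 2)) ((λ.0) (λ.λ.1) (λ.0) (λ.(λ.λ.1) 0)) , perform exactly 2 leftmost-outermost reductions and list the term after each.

  start: (λ.λ.λ.1 (1 2)) ((λ.0) (λ.λ.1) (λ.0) (λ.(λ.λ.1) 0))
  [1] λ.λ.1 (1 ((λ.0) (λ.λ.1) (λ.0) (λ.(λ.λ.1) 0)))
  [2] λ.λ.1 (1 ((λ.λ.1) (λ.0) (λ.(λ.λ.1) 0)))

Answer: after 2 steps: λ.λ.1 (1 ((λ.λ.1) (λ.0) (λ.(λ.λ.1) 0)))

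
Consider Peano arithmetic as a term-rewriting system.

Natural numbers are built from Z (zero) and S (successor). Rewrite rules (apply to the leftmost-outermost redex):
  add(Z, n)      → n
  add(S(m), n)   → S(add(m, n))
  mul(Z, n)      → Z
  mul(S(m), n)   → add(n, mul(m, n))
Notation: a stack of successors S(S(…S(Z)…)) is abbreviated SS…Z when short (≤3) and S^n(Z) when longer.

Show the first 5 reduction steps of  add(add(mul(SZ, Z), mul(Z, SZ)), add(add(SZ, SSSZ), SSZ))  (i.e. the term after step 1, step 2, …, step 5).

  start: add(add(mul(SZ, Z), mul(Z, SZ)), add(add(SZ, SSSZ), SSZ))
  [1] add(add(add(Z, mul(Z, Z)), mul(Z, SZ)), add(add(SZ, SSSZ), SSZ))
  [2] add(add(mul(Z, Z), mul(Z, SZ)), add(add(SZ, SSSZ), SSZ))
  [3] add(add(Z, mul(Z, SZ)), add(add(SZ, SSSZ), SSZ))
  [4] add(mul(Z, SZ), add(add(SZ, SSSZ), SSZ))
  [5] add(Z, add(add(SZ, SSSZ), SSZ))

Answer: after 5 steps: add(Z, add(add(SZ, SSSZ), SSZ))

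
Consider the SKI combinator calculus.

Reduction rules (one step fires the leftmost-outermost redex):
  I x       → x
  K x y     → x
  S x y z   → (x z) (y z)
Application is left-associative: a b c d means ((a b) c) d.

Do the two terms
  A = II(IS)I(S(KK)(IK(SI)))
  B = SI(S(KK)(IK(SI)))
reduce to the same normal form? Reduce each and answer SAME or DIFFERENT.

Answer: SAME — A ⇓ SI(S(KK)(K(SI))), B ⇓ SI(S(KK)(K(SI)))

Working:
Term A:
  start: II(IS)I(S(KK)(IK(SI)))
  step 1: I(IS)I(S(KK)(IK(SI)))
  step 2: ISI(S(KK)(IK(SI)))
  step 3: SI(S(KK)(IK(SI)))
  step 4: SI(S(KK)(K(SI)))

Term B:
  start: SI(S(KK)(IK(SI)))
  step 1: SI(S(KK)(K(SI)))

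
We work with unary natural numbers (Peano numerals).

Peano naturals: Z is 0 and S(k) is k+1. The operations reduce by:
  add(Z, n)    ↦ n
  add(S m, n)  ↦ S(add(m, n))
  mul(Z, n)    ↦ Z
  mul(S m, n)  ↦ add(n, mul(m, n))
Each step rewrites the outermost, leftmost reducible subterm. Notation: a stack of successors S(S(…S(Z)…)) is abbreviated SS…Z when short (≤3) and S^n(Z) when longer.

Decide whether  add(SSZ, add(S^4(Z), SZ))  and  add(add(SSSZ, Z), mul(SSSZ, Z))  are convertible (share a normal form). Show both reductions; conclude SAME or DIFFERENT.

Term A:
  start: add(SSZ, add(S^4(Z), SZ))
  →1  S(add(SZ, add(S^4(Z), SZ)))
  →2  S(S(add(Z, add(S^4(Z), SZ))))
  →3  S(S(add(S^4(Z), SZ)))
  →4  S(S(S(add(SSSZ, SZ))))
  →5  S(S(S(S(add(SSZ, SZ)))))
  →6  S(S(S(S(S(add(SZ, SZ))))))
  →7  S(S(S(S(S(S(add(Z, SZ)))))))
  →8  S^7(Z)

Term B:
  start: add(add(SSSZ, Z), mul(SSSZ, Z))
  →1  add(S(add(SSZ, Z)), mul(SSSZ, Z))
  →2  S(add(add(SSZ, Z), mul(SSSZ, Z)))
  →3  S(add(S(add(SZ, Z)), mul(SSSZ, Z)))
  →4  S(S(add(add(SZ, Z), mul(SSSZ, Z))))
  →5  S(S(add(S(add(Z, Z)), mul(SSSZ, Z))))
  →6  S(S(S(add(add(Z, Z), mul(SSSZ, Z)))))
  →7  S(S(S(add(Z, mul(SSSZ, Z)))))
  →8  S(S(S(mul(SSSZ, Z))))
  →9  S(S(S(add(Z, mul(SSZ, Z)))))
  →10  S(S(S(mul(SSZ, Z))))
  →11  S(S(S(add(Z, mul(SZ, Z)))))
  →12  S(S(S(mul(SZ, Z))))
  →13  S(S(S(add(Z, mul(Z, Z)))))
  →14  S(S(S(mul(Z, Z))))
  →15  SSSZ

Answer: DIFFERENT — A ⇓ S^7(Z), B ⇓ SSSZ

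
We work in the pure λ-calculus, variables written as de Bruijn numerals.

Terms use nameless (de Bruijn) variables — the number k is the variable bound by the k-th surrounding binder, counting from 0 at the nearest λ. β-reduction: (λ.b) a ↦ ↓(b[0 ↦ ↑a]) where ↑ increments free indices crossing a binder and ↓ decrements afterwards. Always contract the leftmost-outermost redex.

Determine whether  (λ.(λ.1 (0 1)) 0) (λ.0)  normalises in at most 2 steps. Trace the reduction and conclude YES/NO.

  start: (λ.(λ.1 (0 1)) 0) (λ.0)
  step 1: (λ.(λ.0) (0 (λ.0))) (λ.0)
  step 2: (λ.0) ((λ.0) (λ.0))

Answer: NO — after 2 steps the term is (λ.0) ((λ.0) (λ.0)), not yet normal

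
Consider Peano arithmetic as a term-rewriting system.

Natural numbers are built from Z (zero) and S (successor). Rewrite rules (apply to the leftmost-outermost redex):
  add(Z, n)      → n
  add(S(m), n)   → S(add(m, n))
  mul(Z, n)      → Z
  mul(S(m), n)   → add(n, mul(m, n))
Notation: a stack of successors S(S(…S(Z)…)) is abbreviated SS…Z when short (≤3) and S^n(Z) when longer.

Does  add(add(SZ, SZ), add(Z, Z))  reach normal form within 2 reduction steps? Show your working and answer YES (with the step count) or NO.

  start: add(add(SZ, SZ), add(Z, Z))
  step 1: add(S(add(Z, SZ)), add(Z, Z))
  step 2: S(add(add(Z, SZ), add(Z, Z)))

Answer: NO — after 2 steps the term is S(add(add(Z, SZ), add(Z, Z))), not yet normal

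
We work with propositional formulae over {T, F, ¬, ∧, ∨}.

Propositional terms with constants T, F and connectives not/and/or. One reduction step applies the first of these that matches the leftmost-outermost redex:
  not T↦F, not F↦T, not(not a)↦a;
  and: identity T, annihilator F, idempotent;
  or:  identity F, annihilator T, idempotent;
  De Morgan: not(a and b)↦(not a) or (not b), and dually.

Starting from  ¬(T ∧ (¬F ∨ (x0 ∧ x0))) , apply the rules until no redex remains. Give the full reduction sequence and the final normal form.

  start: ¬(T ∧ (¬F ∨ (x0 ∧ x0)))
  [1] ¬T ∨ ¬(¬F ∨ (x0 ∧ x0))
  [2] F ∨ ¬(¬F ∨ (x0 ∧ x0))
  [3] ¬(¬F ∨ (x0 ∧ x0))
  [4] ¬¬F ∧ ¬(x0 ∧ x0)
  [5] F ∧ ¬(x0 ∧ x0)
  [6] F

Answer: normal form = F  (in 6 steps)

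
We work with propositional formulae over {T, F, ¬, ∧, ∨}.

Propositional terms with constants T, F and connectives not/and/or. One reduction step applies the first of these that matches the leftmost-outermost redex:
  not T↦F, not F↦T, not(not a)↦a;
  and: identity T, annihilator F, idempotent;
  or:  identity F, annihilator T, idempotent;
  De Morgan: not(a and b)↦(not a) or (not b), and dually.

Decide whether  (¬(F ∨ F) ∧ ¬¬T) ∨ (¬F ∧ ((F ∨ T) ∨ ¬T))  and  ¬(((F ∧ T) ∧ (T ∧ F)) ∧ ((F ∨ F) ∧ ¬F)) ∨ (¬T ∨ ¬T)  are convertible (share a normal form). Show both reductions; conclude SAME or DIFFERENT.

Term A:
  start: (¬(F ∨ F) ∧ ¬¬T) ∨ (¬F ∧ ((F ∨ T) ∨ ¬T))
  →1  ((¬F ∧ ¬F) ∧ ¬¬T) ∨ (¬F ∧ ((F ∨ T) ∨ ¬T))
  →2  (¬F ∧ ¬¬T) ∨ (¬F ∧ ((F ∨ T) ∨ ¬T))
  →3  (T ∧ ¬¬T) ∨ (¬F ∧ ((F ∨ T) ∨ ¬T))
  →4  ¬¬T ∨ (¬F ∧ ((F ∨ T) ∨ ¬T))
  →5  T ∨ (¬F ∧ ((F ∨ T) ∨ ¬T))
  →6  T

Term B:
  start: ¬(((F ∧ T) ∧ (T ∧ F)) ∧ ((F ∨ F) ∧ ¬F)) ∨ (¬T ∨ ¬T)
  →1  (¬((F ∧ T) ∧ (T ∧ F)) ∨ ¬((F ∨ F) ∧ ¬F)) ∨ (¬T ∨ ¬T)
  →2  ((¬(F ∧ T) ∨ ¬(T ∧ F)) ∨ ¬((F ∨ F) ∧ ¬F)) ∨ (¬T ∨ ¬T)
  →3  (((¬F ∨ ¬T) ∨ ¬(T ∧ F)) ∨ ¬((F ∨ F) ∧ ¬F)) ∨ (¬T ∨ ¬T)
  →4  (((T ∨ ¬T) ∨ ¬(T ∧ F)) ∨ ¬((F ∨ F) ∧ ¬F)) ∨ (¬T ∨ ¬T)
  →5  ((T ∨ ¬(T ∧ F)) ∨ ¬((F ∨ F) ∧ ¬F)) ∨ (¬T ∨ ¬T)
  →6  (T ∨ ¬((F ∨ F) ∧ ¬F)) ∨ (¬T ∨ ¬T)
  →7  T ∨ (¬T ∨ ¬T)
  →8  T

Answer: SAME — A ⇓ T, B ⇓ T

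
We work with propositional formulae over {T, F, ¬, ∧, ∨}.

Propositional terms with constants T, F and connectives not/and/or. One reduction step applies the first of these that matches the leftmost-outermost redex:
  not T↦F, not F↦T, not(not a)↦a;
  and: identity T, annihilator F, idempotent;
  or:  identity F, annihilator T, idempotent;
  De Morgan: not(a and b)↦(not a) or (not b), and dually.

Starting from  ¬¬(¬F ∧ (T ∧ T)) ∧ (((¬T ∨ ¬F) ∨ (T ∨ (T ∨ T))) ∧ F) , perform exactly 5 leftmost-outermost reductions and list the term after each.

Answer: after 5 steps: ((¬T ∨ ¬F) ∨ (T ∨ (T ∨ T))) ∧ F

Reduction:
  start: ¬¬(¬F ∧ (T ∧ T)) ∧ (((¬T ∨ ¬F) ∨ (T ∨ (T ∨ T))) ∧ F)
  →1  (¬F ∧ (T ∧ T)) ∧ (((¬T ∨ ¬F) ∨ (T ∨ (T ∨ T))) ∧ F)
  →2  (T ∧ (T ∧ T)) ∧ (((¬T ∨ ¬F) ∨ (T ∨ (T ∨ T))) ∧ F)
  →3  (T ∧ T) ∧ (((¬T ∨ ¬F) ∨ (T ∨ (T ∨ T))) ∧ F)
  →4  T ∧ (((¬T ∨ ¬F) ∨ (T ∨ (T ∨ T))) ∧ F)
  →5  ((¬T ∨ ¬F) ∨ (T ∨ (T ∨ T))) ∧ F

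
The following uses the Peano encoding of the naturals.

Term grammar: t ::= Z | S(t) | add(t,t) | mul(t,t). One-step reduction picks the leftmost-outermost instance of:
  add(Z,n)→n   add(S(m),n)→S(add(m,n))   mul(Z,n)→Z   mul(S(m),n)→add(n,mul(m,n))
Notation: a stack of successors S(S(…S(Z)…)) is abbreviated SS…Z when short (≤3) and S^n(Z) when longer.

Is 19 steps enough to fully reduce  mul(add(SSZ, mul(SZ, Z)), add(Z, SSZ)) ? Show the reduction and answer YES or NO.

  start: mul(add(SSZ, mul(SZ, Z)), add(Z, SSZ))
  [1] mul(S(add(SZ, mul(SZ, Z))), add(Z, SSZ))
  [2] add(add(Z, SSZ), mul(add(SZ, mul(SZ, Z)), add(Z, SSZ)))
  [3] add(SSZ, mul(add(SZ, mul(SZ, Z)), add(Z, SSZ)))
  [4] S(add(SZ, mul(add(SZ, mul(SZ, Z)), add(Z, SSZ))))
  [5] S(S(add(Z, mul(add(SZ, mul(SZ, Z)), add(Z, SSZ)))))
  [6] S(S(mul(add(SZ, mul(SZ, Z)), add(Z, SSZ))))
  [7] S(S(mul(S(add(Z, mul(SZ, Z))), add(Z, SSZ))))
  [8] S(S(add(add(Z, SSZ), mul(add(Z, mul(SZ, Z)), add(Z, SSZ)))))
  [9] S(S(add(SSZ, mul(add(Z, mul(SZ, Z)), add(Z, SSZ)))))
  [10] S(S(S(add(SZ, mul(add(Z, mul(SZ, Z)), add(Z, SSZ))))))
  [11] S(S(S(S(add(Z, mul(add(Z, mul(SZ, Z)), add(Z, SSZ)))))))
  [12] S(S(S(S(mul(add(Z, mul(SZ, Z)), add(Z, SSZ))))))
  [13] S(S(S(S(mul(mul(SZ, Z), add(Z, SSZ))))))
  [14] S(S(S(S(mul(add(Z, mul(Z, Z)), add(Z, SSZ))))))
  [15] S(S(S(S(mul(mul(Z, Z), add(Z, SSZ))))))
  [16] S(S(S(S(mul(Z, add(Z, SSZ))))))
  [17] S^4(Z)

Answer: YES — reaches normal form S^4(Z) in 17 ≤ 19 steps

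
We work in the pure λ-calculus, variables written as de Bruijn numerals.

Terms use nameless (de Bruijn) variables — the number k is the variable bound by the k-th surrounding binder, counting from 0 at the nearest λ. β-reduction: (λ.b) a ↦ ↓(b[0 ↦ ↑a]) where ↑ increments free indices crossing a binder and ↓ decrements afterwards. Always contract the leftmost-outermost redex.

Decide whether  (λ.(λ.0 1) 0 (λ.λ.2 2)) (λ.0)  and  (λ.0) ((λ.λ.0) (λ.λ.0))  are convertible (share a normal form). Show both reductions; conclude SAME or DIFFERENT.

Term A:
  start: (λ.(λ.0 1) 0 (λ.λ.2 2)) (λ.0)
  →1  (λ.0 (λ.0)) (λ.0) (λ.λ.(λ.0) (λ.0))
  →2  (λ.0) (λ.0) (λ.λ.(λ.0) (λ.0))
  →3  (λ.0) (λ.λ.(λ.0) (λ.0))
  →4  λ.λ.(λ.0) (λ.0)
  →5  λ.λ.λ.0

Term B:
  start: (λ.0) ((λ.λ.0) (λ.λ.0))
  →1  (λ.λ.0) (λ.λ.0)
  →2  λ.0

Answer: DIFFERENT — A ⇓ λ.λ.λ.0, B ⇓ λ.0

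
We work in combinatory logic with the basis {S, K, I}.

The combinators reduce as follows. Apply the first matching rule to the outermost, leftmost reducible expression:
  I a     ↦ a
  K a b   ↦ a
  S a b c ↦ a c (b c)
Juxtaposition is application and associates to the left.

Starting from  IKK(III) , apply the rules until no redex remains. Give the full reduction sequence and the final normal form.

  start: IKK(III)
  [1] KK(III)
  [2] K

Answer: normal form = K  (in 2 steps)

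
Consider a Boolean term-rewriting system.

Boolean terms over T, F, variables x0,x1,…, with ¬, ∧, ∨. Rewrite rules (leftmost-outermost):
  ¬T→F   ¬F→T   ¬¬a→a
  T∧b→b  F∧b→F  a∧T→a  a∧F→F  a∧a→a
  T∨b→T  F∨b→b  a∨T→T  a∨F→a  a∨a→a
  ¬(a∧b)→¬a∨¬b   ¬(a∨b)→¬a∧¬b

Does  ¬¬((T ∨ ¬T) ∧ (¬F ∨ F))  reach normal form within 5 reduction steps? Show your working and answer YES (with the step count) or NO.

Answer: YES — reaches normal form T in 5 ≤ 5 steps

Working:
  start: ¬¬((T ∨ ¬T) ∧ (¬F ∨ F))
  →1  (T ∨ ¬T) ∧ (¬F ∨ F)
  →2  T ∧ (¬F ∨ F)
  →3  ¬F ∨ F
  →4  ¬F
  →5  T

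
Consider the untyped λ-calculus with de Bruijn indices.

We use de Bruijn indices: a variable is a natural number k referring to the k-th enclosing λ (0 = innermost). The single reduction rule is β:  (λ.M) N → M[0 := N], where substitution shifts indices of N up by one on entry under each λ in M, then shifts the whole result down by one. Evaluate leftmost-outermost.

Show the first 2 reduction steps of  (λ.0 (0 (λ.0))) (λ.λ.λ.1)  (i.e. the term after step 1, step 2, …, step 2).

Answer: after 2 steps: λ.λ.1

Working:
  start: (λ.0 (0 (λ.0))) (λ.λ.λ.1)
  [1] (λ.λ.λ.1) ((λ.λ.λ.1) (λ.0))
  [2] λ.λ.1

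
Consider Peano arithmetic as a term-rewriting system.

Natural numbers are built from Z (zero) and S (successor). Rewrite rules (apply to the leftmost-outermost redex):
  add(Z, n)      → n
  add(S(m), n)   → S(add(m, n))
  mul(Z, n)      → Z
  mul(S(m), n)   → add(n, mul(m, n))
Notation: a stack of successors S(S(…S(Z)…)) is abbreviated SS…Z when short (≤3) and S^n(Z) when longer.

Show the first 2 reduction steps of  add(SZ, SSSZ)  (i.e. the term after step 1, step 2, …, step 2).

Answer: after 2 steps: S^4(Z)

Reduction:
  start: add(SZ, SSSZ)
  →1  S(add(Z, SSSZ))
  →2  S^4(Z)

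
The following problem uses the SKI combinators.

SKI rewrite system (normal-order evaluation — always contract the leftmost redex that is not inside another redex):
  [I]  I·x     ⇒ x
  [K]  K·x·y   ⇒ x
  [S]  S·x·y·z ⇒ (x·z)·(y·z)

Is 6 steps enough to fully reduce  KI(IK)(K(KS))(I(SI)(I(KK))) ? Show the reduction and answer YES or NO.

  start: KI(IK)(K(KS))(I(SI)(I(KK)))
  step 1: I(K(KS))(I(SI)(I(KK)))
  step 2: K(KS)(I(SI)(I(KK)))
  step 3: KS

Answer: YES — reaches normal form KS in 3 ≤ 6 steps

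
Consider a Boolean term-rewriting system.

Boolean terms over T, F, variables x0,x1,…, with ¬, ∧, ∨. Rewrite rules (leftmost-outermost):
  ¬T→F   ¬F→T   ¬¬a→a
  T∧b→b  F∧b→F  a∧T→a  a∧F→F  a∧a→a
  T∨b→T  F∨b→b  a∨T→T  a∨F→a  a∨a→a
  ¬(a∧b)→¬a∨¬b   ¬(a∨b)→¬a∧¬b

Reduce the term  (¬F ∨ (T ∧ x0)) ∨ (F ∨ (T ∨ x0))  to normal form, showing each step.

  start: (¬F ∨ (T ∧ x0)) ∨ (F ∨ (T ∨ x0))
  →1  (T ∨ (T ∧ x0)) ∨ (F ∨ (T ∨ x0))
  →2  T ∨ (F ∨ (T ∨ x0))
  →3  T

Answer: normal form = T  (in 3 steps)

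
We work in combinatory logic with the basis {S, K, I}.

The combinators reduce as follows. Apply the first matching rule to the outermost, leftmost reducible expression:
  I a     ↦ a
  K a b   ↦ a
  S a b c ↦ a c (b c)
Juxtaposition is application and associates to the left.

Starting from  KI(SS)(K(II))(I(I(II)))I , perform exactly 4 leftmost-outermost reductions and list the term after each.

  start: KI(SS)(K(II))(I(I(II)))I
  [1] I(K(II))(I(I(II)))I
  [2] K(II)(I(I(II)))I
  [3] III
  [4] II

Answer: after 4 steps: II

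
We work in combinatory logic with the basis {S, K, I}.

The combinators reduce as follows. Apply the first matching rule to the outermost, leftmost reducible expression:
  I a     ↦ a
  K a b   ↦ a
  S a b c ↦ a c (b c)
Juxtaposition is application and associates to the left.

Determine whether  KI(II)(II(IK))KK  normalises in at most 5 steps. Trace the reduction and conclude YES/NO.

  start: KI(II)(II(IK))KK
  [1] I(II(IK))KK
  [2] II(IK)KK
  [3] I(IK)KK
  [4] IKKK
  [5] KKK

Answer: NO — after 5 steps the term is KKK, not yet normal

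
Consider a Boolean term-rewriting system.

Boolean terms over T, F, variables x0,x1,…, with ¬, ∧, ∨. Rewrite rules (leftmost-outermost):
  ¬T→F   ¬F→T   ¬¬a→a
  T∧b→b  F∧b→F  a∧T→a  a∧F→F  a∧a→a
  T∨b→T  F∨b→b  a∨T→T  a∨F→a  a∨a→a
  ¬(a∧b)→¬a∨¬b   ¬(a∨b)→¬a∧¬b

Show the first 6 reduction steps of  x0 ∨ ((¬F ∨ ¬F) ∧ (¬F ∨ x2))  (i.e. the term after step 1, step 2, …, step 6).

  start: x0 ∨ ((¬F ∨ ¬F) ∧ (¬F ∨ x2))
  [1] x0 ∨ (¬F ∧ (¬F ∨ x2))
  [2] x0 ∨ (T ∧ (¬F ∨ x2))
  [3] x0 ∨ (¬F ∨ x2)
  [4] x0 ∨ (T ∨ x2)
  [5] x0 ∨ T
  [6] T

Answer: after 6 steps: T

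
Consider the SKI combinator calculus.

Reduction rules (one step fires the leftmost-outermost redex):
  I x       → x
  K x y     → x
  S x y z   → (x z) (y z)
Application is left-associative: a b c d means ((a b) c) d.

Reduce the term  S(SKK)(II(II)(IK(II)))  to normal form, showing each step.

  start: S(SKK)(II(II)(IK(II)))
  step 1: S(SKK)(I(II)(IK(II)))
  step 2: S(SKK)(II(IK(II)))
  step 3: S(SKK)(I(IK(II)))
  step 4: S(SKK)(IK(II))
  step 5: S(SKK)(K(II))
  step 6: S(SKK)(KI)

Answer: normal form = S(SKK)(KI)  (in 6 steps)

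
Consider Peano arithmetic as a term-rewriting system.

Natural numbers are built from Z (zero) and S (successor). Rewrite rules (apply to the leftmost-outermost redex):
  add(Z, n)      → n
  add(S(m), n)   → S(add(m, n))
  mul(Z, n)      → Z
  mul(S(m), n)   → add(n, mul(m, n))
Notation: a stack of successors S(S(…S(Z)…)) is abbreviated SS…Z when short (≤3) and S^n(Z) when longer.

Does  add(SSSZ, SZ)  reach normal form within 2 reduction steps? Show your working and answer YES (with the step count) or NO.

  start: add(SSSZ, SZ)
  step 1: S(add(SSZ, SZ))
  step 2: S(S(add(SZ, SZ)))

Answer: NO — after 2 steps the term is S(S(add(SZ, SZ))), not yet normal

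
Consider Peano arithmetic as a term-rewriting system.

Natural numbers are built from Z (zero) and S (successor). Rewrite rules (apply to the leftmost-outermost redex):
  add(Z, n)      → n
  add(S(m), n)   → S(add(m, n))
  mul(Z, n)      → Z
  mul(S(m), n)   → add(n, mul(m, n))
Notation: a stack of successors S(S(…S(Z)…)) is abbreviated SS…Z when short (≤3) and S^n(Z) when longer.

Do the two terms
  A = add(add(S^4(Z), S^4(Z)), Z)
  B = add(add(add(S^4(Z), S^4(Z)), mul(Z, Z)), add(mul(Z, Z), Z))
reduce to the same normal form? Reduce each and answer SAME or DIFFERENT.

Term A:
  start: add(add(S^4(Z), S^4(Z)), Z)
  [1] add(S(add(SSSZ, S^4(Z))), Z)
  [2] S(add(add(SSSZ, S^4(Z)), Z))
  [3] S(add(S(add(SSZ, S^4(Z))), Z))
  [4] S(S(add(add(SSZ, S^4(Z)), Z)))
  [5] S(S(add(S(add(SZ, S^4(Z))), Z)))
  [6] S(S(S(add(add(SZ, S^4(Z)), Z))))
  [7] S(S(S(add(S(add(Z, S^4(Z))), Z))))
  [8] S(S(S(S(add(add(Z, S^4(Z)), Z)))))
  [9] S(S(S(S(add(S^4(Z), Z)))))
  [10] S(S(S(S(S(add(SSSZ, Z))))))
  [11] S(S(S(S(S(S(add(SSZ, Z)))))))
  [12] S(S(S(S(S(S(S(add(SZ, Z))))))))
  [13] S(S(S(S(S(S(S(S(add(Z, Z)))))))))
  [14] S^8(Z)

Term B:
  start: add(add(add(S^4(Z), S^4(Z)), mul(Z, Z)), add(mul(Z, Z), Z))
  [1] add(add(S(add(SSSZ, S^4(Z))), mul(Z, Z)), add(mul(Z, Z), Z))
  [2] add(S(add(add(SSSZ, S^4(Z)), mul(Z, Z))), add(mul(Z, Z), Z))
  [3] S(add(add(add(SSSZ, S^4(Z)), mul(Z, Z)), add(mul(Z, Z), Z)))
  [4] S(add(add(S(add(SSZ, S^4(Z))), mul(Z, Z)), add(mul(Z, Z), Z)))
  [5] S(add(S(add(add(SSZ, S^4(Z)), mul(Z, Z))), add(mul(Z, Z), Z)))
  [6] S(S(add(add(add(SSZ, S^4(Z)), mul(Z, Z)), add(mul(Z, Z), Z))))
  [7] S(S(add(add(S(add(SZ, S^4(Z))), mul(Z, Z)), add(mul(Z, Z), Z))))
  [8] S(S(add(S(add(add(SZ, S^4(Z)), mul(Z, Z))), add(mul(Z, Z), Z))))
  [9] S(S(S(add(add(add(SZ, S^4(Z)), mul(Z, Z)), add(mul(Z, Z), Z)))))
  [10] S(S(S(add(add(S(add(Z, S^4(Z))), mul(Z, Z)), add(mul(Z, Z), Z)))))
  [11] S(S(S(add(S(add(add(Z, S^4(Z)), mul(Z, Z))), add(mul(Z, Z), Z)))))
  [12] S(S(S(S(add(add(add(Z, S^4(Z)), mul(Z, Z)), add(mul(Z, Z), Z))))))
  [13] S(S(S(S(add(add(S^4(Z), mul(Z, Z)), add(mul(Z, Z), Z))))))
  [14] S(S(S(S(add(S(add(SSSZ, mul(Z, Z))), add(mul(Z, Z), Z))))))
  [15] S(S(S(S(S(add(add(SSSZ, mul(Z, Z)), add(mul(Z, Z), Z)))))))
  [16] S(S(S(S(S(add(S(add(SSZ, mul(Z, Z))), add(mul(Z, Z), Z)))))))
  [17] S(S(S(S(S(S(add(add(SSZ, mul(Z, Z)), add(mul(Z, Z), Z))))))))
  [18] S(S(S(S(S(S(add(S(add(SZ, mul(Z, Z))), add(mul(Z, Z), Z))))))))
  [19] S(S(S(S(S(S(S(add(add(SZ, mul(Z, Z)), add(mul(Z, Z), Z)))))))))
  [20] S(S(S(S(S(S(S(add(S(add(Z, mul(Z, Z))), add(mul(Z, Z), Z)))))))))
  [21] S(S(S(S(S(S(S(S(add(add(Z, mul(Z, Z)), add(mul(Z, Z), Z))))))))))
  [22] S(S(S(S(S(S(S(S(add(mul(Z, Z), add(mul(Z, Z), Z))))))))))
  [23] S(S(S(S(S(S(S(S(add(Z, add(mul(Z, Z), Z))))))))))
  [24] S(S(S(S(S(S(S(S(add(mul(Z, Z), Z)))))))))
  [25] S(S(S(S(S(S(S(S(add(Z, Z)))))))))
  [26] S^8(Z)

Answer: SAME — A ⇓ S^8(Z), B ⇓ S^8(Z)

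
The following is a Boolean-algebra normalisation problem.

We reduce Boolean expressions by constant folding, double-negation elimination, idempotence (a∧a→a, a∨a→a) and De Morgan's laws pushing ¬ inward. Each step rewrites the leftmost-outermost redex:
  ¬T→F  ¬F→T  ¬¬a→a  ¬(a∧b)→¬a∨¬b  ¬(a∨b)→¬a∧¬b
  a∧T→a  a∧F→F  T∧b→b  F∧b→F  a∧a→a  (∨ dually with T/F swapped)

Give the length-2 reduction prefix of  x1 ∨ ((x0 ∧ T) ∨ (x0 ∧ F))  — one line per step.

Answer: after 2 steps: x1 ∨ (x0 ∨ F)

Reduction:
  start: x1 ∨ ((x0 ∧ T) ∨ (x0 ∧ F))
  [1] x1 ∨ (x0 ∨ (x0 ∧ F))
  [2] x1 ∨ (x0 ∨ F)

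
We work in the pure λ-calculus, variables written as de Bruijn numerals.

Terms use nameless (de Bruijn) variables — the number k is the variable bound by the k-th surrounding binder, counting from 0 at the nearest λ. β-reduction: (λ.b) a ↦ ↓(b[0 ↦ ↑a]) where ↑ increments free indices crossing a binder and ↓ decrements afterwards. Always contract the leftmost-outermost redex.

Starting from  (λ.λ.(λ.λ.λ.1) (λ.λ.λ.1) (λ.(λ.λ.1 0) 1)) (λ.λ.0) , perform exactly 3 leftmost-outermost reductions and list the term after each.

Answer: after 3 steps: λ.λ.λ.(λ.λ.1 0) 2

Working:
  start: (λ.λ.(λ.λ.λ.1) (λ.λ.λ.1) (λ.(λ.λ.1 0) 1)) (λ.λ.0)
  step 1: λ.(λ.λ.λ.1) (λ.λ.λ.1) (λ.(λ.λ.1 0) 1)
  step 2: λ.(λ.λ.1) (λ.(λ.λ.1 0) 1)
  step 3: λ.λ.λ.(λ.λ.1 0) 2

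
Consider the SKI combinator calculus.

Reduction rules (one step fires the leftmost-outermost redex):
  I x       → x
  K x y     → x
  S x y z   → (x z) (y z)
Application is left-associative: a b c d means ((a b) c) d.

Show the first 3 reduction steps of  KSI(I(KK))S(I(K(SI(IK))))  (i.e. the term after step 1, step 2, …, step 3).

Answer: after 3 steps: KK(I(K(SI(IK))))(S(I(K(SI(IK)))))

Derivation:
  start: KSI(I(KK))S(I(K(SI(IK))))
  [1] S(I(KK))S(I(K(SI(IK))))
  [2] I(KK)(I(K(SI(IK))))(S(I(K(SI(IK)))))
  [3] KK(I(K(SI(IK))))(S(I(K(SI(IK)))))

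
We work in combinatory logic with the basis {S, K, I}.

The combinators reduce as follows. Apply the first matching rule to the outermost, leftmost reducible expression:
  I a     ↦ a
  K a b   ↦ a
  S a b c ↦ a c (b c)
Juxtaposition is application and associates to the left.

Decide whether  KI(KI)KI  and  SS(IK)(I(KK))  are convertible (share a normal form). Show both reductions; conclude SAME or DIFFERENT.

Term A:
  start: KI(KI)KI
  [1] IKI
  [2] KI

Term B:
  start: SS(IK)(I(KK))
  [1] S(I(KK))(IK(I(KK)))
  [2] S(KK)(IK(I(KK)))
  [3] S(KK)(K(I(KK)))
  [4] S(KK)(K(KK))

Answer: DIFFERENT — A ⇓ KI, B ⇓ S(KK)(K(KK))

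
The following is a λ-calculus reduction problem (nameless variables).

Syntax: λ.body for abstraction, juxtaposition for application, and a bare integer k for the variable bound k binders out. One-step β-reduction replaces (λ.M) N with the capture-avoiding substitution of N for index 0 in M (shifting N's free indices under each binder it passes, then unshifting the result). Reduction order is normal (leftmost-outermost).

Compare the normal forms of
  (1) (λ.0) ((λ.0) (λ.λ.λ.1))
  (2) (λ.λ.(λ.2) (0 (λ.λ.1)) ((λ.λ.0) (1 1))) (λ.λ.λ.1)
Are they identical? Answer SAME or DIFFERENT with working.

Term A:
  start: (λ.0) ((λ.0) (λ.λ.λ.1))
  →1  (λ.0) (λ.λ.λ.1)
  →2  λ.λ.λ.1

Term B:
  start: (λ.λ.(λ.2) (0 (λ.λ.1)) ((λ.λ.0) (1 1))) (λ.λ.λ.1)
  →1  λ.(λ.λ.λ.λ.1) (0 (λ.λ.1)) ((λ.λ.0) ((λ.λ.λ.1) (λ.λ.λ.1)))
  →2  λ.(λ.λ.λ.1) ((λ.λ.0) ((λ.λ.λ.1) (λ.λ.λ.1)))
  →3  λ.λ.λ.1

Answer: SAME — A ⇓ λ.λ.λ.1, B ⇓ λ.λ.λ.1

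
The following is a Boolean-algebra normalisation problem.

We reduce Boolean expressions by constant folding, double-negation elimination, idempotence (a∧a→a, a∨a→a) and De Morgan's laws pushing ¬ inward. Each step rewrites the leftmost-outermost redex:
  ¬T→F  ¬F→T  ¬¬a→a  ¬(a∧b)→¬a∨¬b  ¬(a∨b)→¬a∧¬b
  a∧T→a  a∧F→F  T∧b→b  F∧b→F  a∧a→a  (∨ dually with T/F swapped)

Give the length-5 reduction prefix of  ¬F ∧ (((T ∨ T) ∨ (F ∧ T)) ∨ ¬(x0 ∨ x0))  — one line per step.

  start: ¬F ∧ (((T ∨ T) ∨ (F ∧ T)) ∨ ¬(x0 ∨ x0))
  [1] T ∧ (((T ∨ T) ∨ (F ∧ T)) ∨ ¬(x0 ∨ x0))
  [2] ((T ∨ T) ∨ (F ∧ T)) ∨ ¬(x0 ∨ x0)
  [3] (T ∨ (F ∧ T)) ∨ ¬(x0 ∨ x0)
  [4] T ∨ ¬(x0 ∨ x0)
  [5] T

Answer: after 5 steps: T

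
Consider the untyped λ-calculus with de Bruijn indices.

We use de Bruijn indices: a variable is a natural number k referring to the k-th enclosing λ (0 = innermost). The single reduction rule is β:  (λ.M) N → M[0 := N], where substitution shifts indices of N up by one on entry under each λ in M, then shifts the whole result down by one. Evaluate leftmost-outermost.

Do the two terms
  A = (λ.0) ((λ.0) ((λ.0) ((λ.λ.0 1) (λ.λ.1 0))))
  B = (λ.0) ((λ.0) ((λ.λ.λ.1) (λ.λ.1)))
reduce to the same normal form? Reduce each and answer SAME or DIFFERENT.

Answer: DIFFERENT — A ⇓ λ.0 (λ.λ.1 0), B ⇓ λ.λ.1

Reduction:
Term A:
  start: (λ.0) ((λ.0) ((λ.0) ((λ.λ.0 1) (λ.λ.1 0))))
  step 1: (λ.0) ((λ.0) ((λ.λ.0 1) (λ.λ.1 0)))
  step 2: (λ.0) ((λ.λ.0 1) (λ.λ.1 0))
  step 3: (λ.λ.0 1) (λ.λ.1 0)
  step 4: λ.0 (λ.λ.1 0)

Term B:
  start: (λ.0) ((λ.0) ((λ.λ.λ.1) (λ.λ.1)))
  step 1: (λ.0) ((λ.λ.λ.1) (λ.λ.1))
  step 2: (λ.λ.λ.1) (λ.λ.1)
  step 3: λ.λ.1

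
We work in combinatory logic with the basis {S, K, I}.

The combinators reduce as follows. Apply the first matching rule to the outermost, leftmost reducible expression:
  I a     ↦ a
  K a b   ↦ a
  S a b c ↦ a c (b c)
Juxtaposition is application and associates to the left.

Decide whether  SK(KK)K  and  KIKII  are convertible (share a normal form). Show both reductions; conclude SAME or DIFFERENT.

Term A:
  start: SK(KK)K
  step 1: KK(KKK)
  step 2: K

Term B:
  start: KIKII
  step 1: III
  step 2: II
  step 3: I

Answer: DIFFERENT — A ⇓ K, B ⇓ I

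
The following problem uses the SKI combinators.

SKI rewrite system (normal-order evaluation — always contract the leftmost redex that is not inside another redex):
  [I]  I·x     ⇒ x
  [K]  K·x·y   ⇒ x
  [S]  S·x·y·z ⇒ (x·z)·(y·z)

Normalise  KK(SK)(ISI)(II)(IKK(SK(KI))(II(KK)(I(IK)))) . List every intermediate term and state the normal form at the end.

Answer: normal form = SI(KK)  (in 8 steps)

Working:
  start: KK(SK)(ISI)(II)(IKK(SK(KI))(II(KK)(I(IK))))
  [1] K(ISI)(II)(IKK(SK(KI))(II(KK)(I(IK))))
  [2] ISI(IKK(SK(KI))(II(KK)(I(IK))))
  [3] SI(IKK(SK(KI))(II(KK)(I(IK))))
  [4] SI(KK(SK(KI))(II(KK)(I(IK))))
  [5] SI(K(II(KK)(I(IK))))
  [6] SI(K(I(KK)(I(IK))))
  [7] SI(K(KK(I(IK))))
  [8] SI(KK)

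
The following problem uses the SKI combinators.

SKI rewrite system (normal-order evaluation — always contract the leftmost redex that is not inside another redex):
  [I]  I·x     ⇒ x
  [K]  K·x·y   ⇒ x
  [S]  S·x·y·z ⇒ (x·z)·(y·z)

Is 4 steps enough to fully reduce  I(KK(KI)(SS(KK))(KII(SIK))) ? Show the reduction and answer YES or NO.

  start: I(KK(KI)(SS(KK))(KII(SIK)))
  step 1: KK(KI)(SS(KK))(KII(SIK))
  step 2: K(SS(KK))(KII(SIK))
  step 3: SS(KK)

Answer: YES — reaches normal form SS(KK) in 3 ≤ 4 steps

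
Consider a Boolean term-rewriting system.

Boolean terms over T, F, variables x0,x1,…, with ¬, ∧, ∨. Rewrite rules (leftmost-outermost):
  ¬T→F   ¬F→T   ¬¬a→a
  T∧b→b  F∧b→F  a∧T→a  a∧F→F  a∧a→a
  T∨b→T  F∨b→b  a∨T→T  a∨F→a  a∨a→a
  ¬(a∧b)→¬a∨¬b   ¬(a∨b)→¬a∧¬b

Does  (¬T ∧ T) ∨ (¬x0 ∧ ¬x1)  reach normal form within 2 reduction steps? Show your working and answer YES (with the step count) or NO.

Answer: NO — after 2 steps the term is F ∨ (¬x0 ∧ ¬x1), not yet normal

Working:
  start: (¬T ∧ T) ∨ (¬x0 ∧ ¬x1)
  →1  ¬T ∨ (¬x0 ∧ ¬x1)
  →2  F ∨ (¬x0 ∧ ¬x1)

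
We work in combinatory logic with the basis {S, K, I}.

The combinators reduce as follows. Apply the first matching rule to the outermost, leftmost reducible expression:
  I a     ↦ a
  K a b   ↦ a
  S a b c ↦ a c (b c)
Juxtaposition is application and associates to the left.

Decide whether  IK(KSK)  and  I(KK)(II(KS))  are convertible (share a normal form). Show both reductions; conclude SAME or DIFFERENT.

Answer: DIFFERENT — A ⇓ KS, B ⇓ K

Derivation:
Term A:
  start: IK(KSK)
  →1  K(KSK)
  →2  KS

Term B:
  start: I(KK)(II(KS))
  →1  KK(II(KS))
  →2  K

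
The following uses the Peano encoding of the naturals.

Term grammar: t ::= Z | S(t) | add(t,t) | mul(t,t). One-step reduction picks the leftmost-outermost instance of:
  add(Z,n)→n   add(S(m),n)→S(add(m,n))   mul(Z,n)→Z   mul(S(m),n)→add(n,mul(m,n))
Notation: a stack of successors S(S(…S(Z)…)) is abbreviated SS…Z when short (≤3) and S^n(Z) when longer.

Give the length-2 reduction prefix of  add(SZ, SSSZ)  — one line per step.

  start: add(SZ, SSSZ)
  →1  S(add(Z, SSSZ))
  →2  S^4(Z)

Answer: after 2 steps: S^4(Z)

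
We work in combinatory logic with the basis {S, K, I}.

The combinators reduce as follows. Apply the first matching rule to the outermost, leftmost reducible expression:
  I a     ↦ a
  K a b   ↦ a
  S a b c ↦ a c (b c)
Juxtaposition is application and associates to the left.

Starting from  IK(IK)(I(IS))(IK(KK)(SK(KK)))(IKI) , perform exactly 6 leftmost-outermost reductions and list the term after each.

Answer: after 6 steps: KK

Reduction:
  start: IK(IK)(I(IS))(IK(KK)(SK(KK)))(IKI)
  →1  K(IK)(I(IS))(IK(KK)(SK(KK)))(IKI)
  →2  IK(IK(KK)(SK(KK)))(IKI)
  →3  K(IK(KK)(SK(KK)))(IKI)
  →4  IK(KK)(SK(KK))
  →5  K(KK)(SK(KK))
  →6  KK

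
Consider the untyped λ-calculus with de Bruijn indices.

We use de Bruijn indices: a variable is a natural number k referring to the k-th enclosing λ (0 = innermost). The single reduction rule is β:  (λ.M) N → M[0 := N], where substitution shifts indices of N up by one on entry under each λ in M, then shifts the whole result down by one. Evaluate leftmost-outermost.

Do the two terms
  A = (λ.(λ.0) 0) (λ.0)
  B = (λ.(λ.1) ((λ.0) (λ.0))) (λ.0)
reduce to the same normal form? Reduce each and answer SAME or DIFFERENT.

Answer: SAME — A ⇓ λ.0, B ⇓ λ.0

Derivation:
Term A:
  start: (λ.(λ.0) 0) (λ.0)
  →1  (λ.0) (λ.0)
  →2  λ.0

Term B:
  start: (λ.(λ.1) ((λ.0) (λ.0))) (λ.0)
  →1  (λ.λ.0) ((λ.0) (λ.0))
  →2  λ.0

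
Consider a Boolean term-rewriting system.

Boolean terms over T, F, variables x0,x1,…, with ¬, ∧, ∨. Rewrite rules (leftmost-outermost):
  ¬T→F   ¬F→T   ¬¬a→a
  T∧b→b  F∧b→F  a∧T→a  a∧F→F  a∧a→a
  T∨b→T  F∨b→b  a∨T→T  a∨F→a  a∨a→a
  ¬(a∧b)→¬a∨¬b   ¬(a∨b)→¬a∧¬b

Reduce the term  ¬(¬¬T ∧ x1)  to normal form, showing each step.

  start: ¬(¬¬T ∧ x1)
  step 1: ¬¬¬T ∨ ¬x1
  step 2: ¬T ∨ ¬x1
  step 3: F ∨ ¬x1
  step 4: ¬x1

Answer: normal form = ¬x1  (in 4 steps)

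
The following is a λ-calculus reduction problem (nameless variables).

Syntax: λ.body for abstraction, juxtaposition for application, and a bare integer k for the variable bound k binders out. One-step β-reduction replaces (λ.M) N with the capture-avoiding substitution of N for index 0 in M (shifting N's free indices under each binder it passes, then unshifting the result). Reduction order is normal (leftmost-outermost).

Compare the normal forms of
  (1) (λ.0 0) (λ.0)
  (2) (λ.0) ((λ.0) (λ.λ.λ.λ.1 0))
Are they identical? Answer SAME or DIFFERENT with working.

Answer: DIFFERENT — A ⇓ λ.0, B ⇓ λ.λ.λ.λ.1 0

Derivation:
Term A:
  start: (λ.0 0) (λ.0)
  step 1: (λ.0) (λ.0)
  step 2: λ.0

Term B:
  start: (λ.0) ((λ.0) (λ.λ.λ.λ.1 0))
  step 1: (λ.0) (λ.λ.λ.λ.1 0)
  step 2: λ.λ.λ.λ.1 0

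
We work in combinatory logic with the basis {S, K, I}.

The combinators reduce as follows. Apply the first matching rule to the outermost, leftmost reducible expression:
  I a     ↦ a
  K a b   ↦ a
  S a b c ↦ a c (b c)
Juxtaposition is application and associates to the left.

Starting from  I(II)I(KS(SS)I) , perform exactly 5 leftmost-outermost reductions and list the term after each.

Answer: after 5 steps: SI

Working:
  start: I(II)I(KS(SS)I)
  step 1: III(KS(SS)I)
  step 2: II(KS(SS)I)
  step 3: I(KS(SS)I)
  step 4: KS(SS)I
  step 5: SI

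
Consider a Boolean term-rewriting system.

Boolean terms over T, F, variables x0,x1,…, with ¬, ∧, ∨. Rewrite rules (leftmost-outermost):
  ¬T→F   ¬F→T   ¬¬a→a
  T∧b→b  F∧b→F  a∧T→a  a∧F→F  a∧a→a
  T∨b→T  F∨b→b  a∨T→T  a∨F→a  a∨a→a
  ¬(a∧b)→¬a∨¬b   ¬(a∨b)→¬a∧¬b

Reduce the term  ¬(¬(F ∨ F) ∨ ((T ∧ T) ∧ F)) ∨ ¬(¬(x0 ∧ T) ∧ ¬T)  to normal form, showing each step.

Answer: normal form = T  (in 10 steps)

Reduction:
  start: ¬(¬(F ∨ F) ∨ ((T ∧ T) ∧ F)) ∨ ¬(¬(x0 ∧ T) ∧ ¬T)
  step 1: (¬¬(F ∨ F) ∧ ¬((T ∧ T) ∧ F)) ∨ ¬(¬(x0 ∧ T) ∧ ¬T)
  step 2: ((F ∨ F) ∧ ¬((T ∧ T) ∧ F)) ∨ ¬(¬(x0 ∧ T) ∧ ¬T)
  step 3: (F ∧ ¬((T ∧ T) ∧ F)) ∨ ¬(¬(x0 ∧ T) ∧ ¬T)
  step 4: F ∨ ¬(¬(x0 ∧ T) ∧ ¬T)
  step 5: ¬(¬(x0 ∧ T) ∧ ¬T)
  step 6: ¬¬(x0 ∧ T) ∨ ¬¬T
  step 7: (x0 ∧ T) ∨ ¬¬T
  step 8: x0 ∨ ¬¬T
  step 9: x0 ∨ T
  step 10: T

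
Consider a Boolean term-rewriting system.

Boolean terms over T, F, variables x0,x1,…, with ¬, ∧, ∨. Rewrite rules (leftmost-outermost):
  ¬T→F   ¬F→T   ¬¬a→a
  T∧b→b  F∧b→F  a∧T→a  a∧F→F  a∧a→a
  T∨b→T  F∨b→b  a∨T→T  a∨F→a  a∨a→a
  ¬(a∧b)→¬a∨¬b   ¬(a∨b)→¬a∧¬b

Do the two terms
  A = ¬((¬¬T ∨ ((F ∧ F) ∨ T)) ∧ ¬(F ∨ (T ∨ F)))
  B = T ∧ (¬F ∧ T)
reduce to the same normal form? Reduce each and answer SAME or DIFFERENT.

Answer: SAME — A ⇓ T, B ⇓ T

Derivation:
Term A:
  start: ¬((¬¬T ∨ ((F ∧ F) ∨ T)) ∧ ¬(F ∨ (T ∨ F)))
  step 1: ¬(¬¬T ∨ ((F ∧ F) ∨ T)) ∨ ¬¬(F ∨ (T ∨ F))
  step 2: (¬¬¬T ∧ ¬((F ∧ F) ∨ T)) ∨ ¬¬(F ∨ (T ∨ F))
  step 3: (¬T ∧ ¬((F ∧ F) ∨ T)) ∨ ¬¬(F ∨ (T ∨ F))
  step 4: (F ∧ ¬((F ∧ F) ∨ T)) ∨ ¬¬(F ∨ (T ∨ F))
  step 5: F ∨ ¬¬(F ∨ (T ∨ F))
  step 6: ¬¬(F ∨ (T ∨ F))
  step 7: F ∨ (T ∨ F)
  step 8: T ∨ F
  step 9: T

Term B:
  start: T ∧ (¬F ∧ T)
  step 1: ¬F ∧ T
  step 2: ¬F
  step 3: T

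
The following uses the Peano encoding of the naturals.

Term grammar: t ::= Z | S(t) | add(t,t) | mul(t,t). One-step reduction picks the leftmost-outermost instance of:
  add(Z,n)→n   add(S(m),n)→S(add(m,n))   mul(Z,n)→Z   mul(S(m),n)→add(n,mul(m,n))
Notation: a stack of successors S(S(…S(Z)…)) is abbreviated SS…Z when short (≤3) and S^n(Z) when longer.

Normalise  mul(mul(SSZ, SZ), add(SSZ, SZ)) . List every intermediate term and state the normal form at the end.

  start: mul(mul(SSZ, SZ), add(SSZ, SZ))
  step 1: mul(add(SZ, mul(SZ, SZ)), add(SSZ, SZ))
  step 2: mul(S(add(Z, mul(SZ, SZ))), add(SSZ, SZ))
  step 3: add(add(SSZ, SZ), mul(add(Z, mul(SZ, SZ)), add(SSZ, SZ)))
  step 4: add(S(add(SZ, SZ)), mul(add(Z, mul(SZ, SZ)), add(SSZ, SZ)))
  step 5: S(add(add(SZ, SZ), mul(add(Z, mul(SZ, SZ)), add(SSZ, SZ))))
  step 6: S(add(S(add(Z, SZ)), mul(add(Z, mul(SZ, SZ)), add(SSZ, SZ))))
  step 7: S(S(add(add(Z, SZ), mul(add(Z, mul(SZ, SZ)), add(SSZ, SZ)))))
  step 8: S(S(add(SZ, mul(add(Z, mul(SZ, SZ)), add(SSZ, SZ)))))
  step 9: S(S(S(add(Z, mul(add(Z, mul(SZ, SZ)), add(SSZ, SZ))))))
  step 10: S(S(S(mul(add(Z, mul(SZ, SZ)), add(SSZ, SZ)))))
  step 11: S(S(S(mul(mul(SZ, SZ), add(SSZ, SZ)))))
  step 12: S(S(S(mul(add(SZ, mul(Z, SZ)), add(SSZ, SZ)))))
  step 13: S(S(S(mul(S(add(Z, mul(Z, SZ))), add(SSZ, SZ)))))
  step 14: S(S(S(add(add(SSZ, SZ), mul(add(Z, mul(Z, SZ)), add(SSZ, SZ))))))
  step 15: S(S(S(add(S(add(SZ, SZ)), mul(add(Z, mul(Z, SZ)), add(SSZ, SZ))))))
  step 16: S(S(S(S(add(add(SZ, SZ), mul(add(Z, mul(Z, SZ)), add(SSZ, SZ)))))))
  step 17: S(S(S(S(add(S(add(Z, SZ)), mul(add(Z, mul(Z, SZ)), add(SSZ, SZ)))))))
  step 18: S(S(S(S(S(add(add(Z, SZ), mul(add(Z, mul(Z, SZ)), add(SSZ, SZ))))))))
  step 19: S(S(S(S(S(add(SZ, mul(add(Z, mul(Z, SZ)), add(SSZ, SZ))))))))
  step 20: S(S(S(S(S(S(add(Z, mul(add(Z, mul(Z, SZ)), add(SSZ, SZ)))))))))
  step 21: S(S(S(S(S(S(mul(add(Z, mul(Z, SZ)), add(SSZ, SZ))))))))
  step 22: S(S(S(S(S(S(mul(mul(Z, SZ), add(SSZ, SZ))))))))
  step 23: S(S(S(S(S(S(mul(Z, add(SSZ, SZ))))))))
  step 24: S^6(Z)

Answer: normal form = S^6(Z)  (in 24 steps)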